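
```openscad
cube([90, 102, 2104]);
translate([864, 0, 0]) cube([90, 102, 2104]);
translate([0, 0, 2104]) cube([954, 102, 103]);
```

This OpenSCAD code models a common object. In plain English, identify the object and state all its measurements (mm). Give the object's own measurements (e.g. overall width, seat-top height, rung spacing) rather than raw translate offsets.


A door frame. The clear opening is 774 mm wide and 2104 mm high. Two 90 mm wide jambs, 102 mm deep, stand either side of the opening from the floor to the top of the opening. A 103 mm thick head sits across the top of both jambs, spanning the full outside width of the frame.


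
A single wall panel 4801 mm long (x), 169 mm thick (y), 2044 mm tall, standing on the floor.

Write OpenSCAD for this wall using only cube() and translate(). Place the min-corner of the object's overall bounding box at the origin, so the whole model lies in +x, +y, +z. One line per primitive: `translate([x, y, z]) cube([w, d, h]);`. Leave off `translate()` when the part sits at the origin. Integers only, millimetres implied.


cube([4801, 169, 2044]);


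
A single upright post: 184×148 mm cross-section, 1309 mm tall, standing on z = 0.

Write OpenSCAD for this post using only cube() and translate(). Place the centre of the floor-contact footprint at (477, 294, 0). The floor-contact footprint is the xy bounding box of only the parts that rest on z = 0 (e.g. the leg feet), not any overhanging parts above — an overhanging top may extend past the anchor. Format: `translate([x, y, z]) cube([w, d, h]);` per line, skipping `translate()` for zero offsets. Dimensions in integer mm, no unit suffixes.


translate([385, 220, 0]) cube([184, 148, 1309]);


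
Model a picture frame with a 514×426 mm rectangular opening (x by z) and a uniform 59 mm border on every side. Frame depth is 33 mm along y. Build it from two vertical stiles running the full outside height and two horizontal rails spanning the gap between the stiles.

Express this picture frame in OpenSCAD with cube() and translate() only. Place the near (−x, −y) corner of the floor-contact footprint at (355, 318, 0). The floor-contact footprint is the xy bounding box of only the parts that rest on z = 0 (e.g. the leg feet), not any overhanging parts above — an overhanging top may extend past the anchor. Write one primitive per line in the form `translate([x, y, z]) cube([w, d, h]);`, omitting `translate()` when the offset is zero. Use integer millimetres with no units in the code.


translate([355, 318, 0]) cube([59, 33, 544]);
translate([928, 318, 0]) cube([59, 33, 544]);
translate([414, 318, 0]) cube([514, 33, 59]);
translate([414, 318, 485]) cube([514, 33, 59]);


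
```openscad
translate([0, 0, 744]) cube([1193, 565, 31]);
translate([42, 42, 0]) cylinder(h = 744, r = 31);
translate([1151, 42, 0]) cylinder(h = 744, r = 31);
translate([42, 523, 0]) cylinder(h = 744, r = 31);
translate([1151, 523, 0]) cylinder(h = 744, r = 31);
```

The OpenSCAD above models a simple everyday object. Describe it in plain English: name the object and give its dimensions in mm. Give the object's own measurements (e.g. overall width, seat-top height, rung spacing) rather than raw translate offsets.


A table: top 1193 mm (x) × 565 mm (y), 31 mm thick, upper face at z = 775 mm, on four round legs of 62 mm diameter, each leg's bounding box inset 11 mm from the nearest pair of top edges from z = 0 to the bottom of the top.


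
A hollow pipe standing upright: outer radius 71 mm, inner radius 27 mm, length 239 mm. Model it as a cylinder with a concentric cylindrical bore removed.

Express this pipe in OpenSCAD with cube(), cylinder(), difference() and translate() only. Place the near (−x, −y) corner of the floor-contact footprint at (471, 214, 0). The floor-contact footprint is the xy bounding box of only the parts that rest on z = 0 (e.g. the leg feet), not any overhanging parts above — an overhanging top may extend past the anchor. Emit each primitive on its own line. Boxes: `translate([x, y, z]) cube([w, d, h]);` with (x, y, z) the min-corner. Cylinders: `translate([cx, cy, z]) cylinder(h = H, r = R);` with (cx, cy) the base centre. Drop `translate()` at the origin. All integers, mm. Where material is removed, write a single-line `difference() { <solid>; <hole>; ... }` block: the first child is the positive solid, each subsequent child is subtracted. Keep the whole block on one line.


difference() { translate([542, 285, 0]) cylinder(h = 239, r = 71); translate([542, 285, 0]) cylinder(h = 239, r = 27); }


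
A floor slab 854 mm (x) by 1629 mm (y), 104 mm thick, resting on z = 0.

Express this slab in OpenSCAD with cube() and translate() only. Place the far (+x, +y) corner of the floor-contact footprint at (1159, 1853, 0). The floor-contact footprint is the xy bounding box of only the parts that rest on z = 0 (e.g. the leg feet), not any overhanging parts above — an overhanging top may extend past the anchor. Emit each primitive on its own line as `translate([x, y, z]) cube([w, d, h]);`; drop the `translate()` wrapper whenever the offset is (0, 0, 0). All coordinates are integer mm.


translate([305, 224, 0]) cube([854, 1629, 104]);


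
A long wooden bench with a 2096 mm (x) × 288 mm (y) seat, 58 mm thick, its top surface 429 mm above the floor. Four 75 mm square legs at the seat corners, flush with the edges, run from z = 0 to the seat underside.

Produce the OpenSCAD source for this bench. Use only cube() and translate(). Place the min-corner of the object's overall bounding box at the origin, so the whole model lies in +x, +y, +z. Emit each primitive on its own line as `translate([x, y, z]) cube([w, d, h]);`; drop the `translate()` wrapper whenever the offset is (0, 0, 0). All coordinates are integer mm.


// leg_h = 429 − 58 = 371
translate([0, 0, 371]) cube([2096, 288, 58]);
cube([75, 75, 371]);
translate([0, 213, 0]) cube([75, 75, 371]);
translate([2021, 0, 0]) cube([75, 75, 371]);
translate([2021, 213, 0]) cube([75, 75, 371]);


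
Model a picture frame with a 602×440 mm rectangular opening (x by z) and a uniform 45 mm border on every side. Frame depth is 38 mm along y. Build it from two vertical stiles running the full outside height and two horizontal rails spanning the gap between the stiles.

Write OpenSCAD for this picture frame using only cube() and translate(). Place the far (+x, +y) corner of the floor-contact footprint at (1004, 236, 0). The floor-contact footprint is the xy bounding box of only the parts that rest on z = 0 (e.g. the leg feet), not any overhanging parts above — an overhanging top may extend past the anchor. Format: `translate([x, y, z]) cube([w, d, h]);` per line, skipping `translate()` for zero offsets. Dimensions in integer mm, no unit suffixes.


translate([312, 198, 0]) cube([45, 38, 530]);
translate([959, 198, 0]) cube([45, 38, 530]);
translate([357, 198, 0]) cube([602, 38, 45]);
translate([357, 198, 485]) cube([602, 38, 45]);


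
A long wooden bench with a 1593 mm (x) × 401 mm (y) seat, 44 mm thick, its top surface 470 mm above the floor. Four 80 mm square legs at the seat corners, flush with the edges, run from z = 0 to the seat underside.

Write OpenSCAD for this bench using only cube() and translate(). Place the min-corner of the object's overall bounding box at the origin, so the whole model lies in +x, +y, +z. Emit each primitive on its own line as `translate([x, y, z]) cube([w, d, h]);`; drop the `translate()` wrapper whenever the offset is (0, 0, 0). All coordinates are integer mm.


translate([0, 0, 426]) cube([1593, 401, 44]);
cube([80, 80, 426]);
translate([0, 321, 0]) cube([80, 80, 426]);
translate([1513, 0, 0]) cube([80, 80, 426]);
translate([1513, 321, 0]) cube([80, 80, 426]);


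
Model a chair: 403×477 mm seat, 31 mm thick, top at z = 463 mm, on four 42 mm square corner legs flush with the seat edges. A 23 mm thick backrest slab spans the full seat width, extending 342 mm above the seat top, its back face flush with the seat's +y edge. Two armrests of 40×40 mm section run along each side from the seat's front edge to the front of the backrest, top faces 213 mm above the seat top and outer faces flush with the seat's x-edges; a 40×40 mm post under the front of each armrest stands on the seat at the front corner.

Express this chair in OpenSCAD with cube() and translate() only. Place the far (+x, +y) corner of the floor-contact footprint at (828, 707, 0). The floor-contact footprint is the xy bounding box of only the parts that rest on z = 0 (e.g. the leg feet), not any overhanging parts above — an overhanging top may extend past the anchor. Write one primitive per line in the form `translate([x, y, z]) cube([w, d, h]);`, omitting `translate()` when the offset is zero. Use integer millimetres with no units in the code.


translate([425, 230, 432]) cube([403, 477, 31]);
translate([425, 230, 0]) cube([42, 42, 432]);
translate([786, 230, 0]) cube([42, 42, 432]);
translate([425, 665, 0]) cube([42, 42, 432]);
translate([786, 665, 0]) cube([42, 42, 432]);
translate([425, 684, 463]) cube([403, 23, 342]);
translate([425, 230, 636]) cube([40, 454, 40]);
translate([788, 230, 636]) cube([40, 454, 40]);
translate([425, 230, 463]) cube([40, 40, 173]);
translate([788, 230, 463]) cube([40, 40, 173]);


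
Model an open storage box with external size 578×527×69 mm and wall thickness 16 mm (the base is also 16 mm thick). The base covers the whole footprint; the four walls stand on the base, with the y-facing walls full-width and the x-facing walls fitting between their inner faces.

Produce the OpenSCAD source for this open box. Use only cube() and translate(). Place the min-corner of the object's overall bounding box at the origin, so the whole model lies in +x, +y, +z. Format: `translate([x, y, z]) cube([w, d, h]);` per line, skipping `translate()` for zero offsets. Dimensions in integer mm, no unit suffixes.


cube([578, 527, 16]);
translate([0, 0, 16]) cube([578, 16, 53]);
translate([0, 511, 16]) cube([578, 16, 53]);
translate([0, 16, 16]) cube([16, 495, 53]);
translate([562, 16, 16]) cube([16, 495, 53]);


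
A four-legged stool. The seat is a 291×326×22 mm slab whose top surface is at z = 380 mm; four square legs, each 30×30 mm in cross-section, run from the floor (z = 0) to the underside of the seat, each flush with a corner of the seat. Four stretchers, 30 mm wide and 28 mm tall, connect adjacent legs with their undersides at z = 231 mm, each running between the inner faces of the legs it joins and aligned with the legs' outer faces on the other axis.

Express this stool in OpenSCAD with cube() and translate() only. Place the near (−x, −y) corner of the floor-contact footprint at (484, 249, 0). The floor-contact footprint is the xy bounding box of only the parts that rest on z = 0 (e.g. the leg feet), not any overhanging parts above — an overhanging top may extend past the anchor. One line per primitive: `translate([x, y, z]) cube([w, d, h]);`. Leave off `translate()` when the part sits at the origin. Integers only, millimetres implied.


translate([484, 249, 358]) cube([291, 326, 22]);
translate([484, 249, 0]) cube([30, 30, 358]);
translate([745, 249, 0]) cube([30, 30, 358]);
translate([484, 545, 0]) cube([30, 30, 358]);
translate([745, 545, 0]) cube([30, 30, 358]);
translate([514, 249, 231]) cube([231, 30, 28]);
translate([514, 545, 231]) cube([231, 30, 28]);
translate([484, 279, 231]) cube([30, 266, 28]);
translate([745, 279, 231]) cube([30, 266, 28]);


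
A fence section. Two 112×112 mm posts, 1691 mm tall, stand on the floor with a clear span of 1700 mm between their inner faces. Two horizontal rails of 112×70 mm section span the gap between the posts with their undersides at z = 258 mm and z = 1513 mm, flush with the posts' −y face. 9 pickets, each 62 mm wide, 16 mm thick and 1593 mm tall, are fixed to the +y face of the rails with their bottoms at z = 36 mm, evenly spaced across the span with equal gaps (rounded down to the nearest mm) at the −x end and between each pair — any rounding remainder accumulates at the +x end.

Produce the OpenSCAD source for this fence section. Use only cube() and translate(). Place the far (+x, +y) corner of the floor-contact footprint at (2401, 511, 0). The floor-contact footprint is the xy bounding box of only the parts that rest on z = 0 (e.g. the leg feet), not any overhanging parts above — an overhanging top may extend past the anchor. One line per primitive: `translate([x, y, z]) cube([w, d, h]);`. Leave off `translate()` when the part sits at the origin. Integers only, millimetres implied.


translate([477, 399, 0]) cube([112, 112, 1691]);
translate([2289, 399, 0]) cube([112, 112, 1691]);
translate([589, 399, 258]) cube([1700, 112, 70]);
translate([589, 399, 1513]) cube([1700, 112, 70]);
translate([703, 511, 36]) cube([62, 16, 1593]);
translate([879, 511, 36]) cube([62, 16, 1593]);
translate([1055, 511, 36]) cube([62, 16, 1593]);
translate([1231, 511, 36]) cube([62, 16, 1593]);
translate([1407, 511, 36]) cube([62, 16, 1593]);
translate([1583, 511, 36]) cube([62, 16, 1593]);
translate([1759, 511, 36]) cube([62, 16, 1593]);
translate([1935, 511, 36]) cube([62, 16, 1593]);
translate([2111, 511, 36]) cube([62, 16, 1593]);


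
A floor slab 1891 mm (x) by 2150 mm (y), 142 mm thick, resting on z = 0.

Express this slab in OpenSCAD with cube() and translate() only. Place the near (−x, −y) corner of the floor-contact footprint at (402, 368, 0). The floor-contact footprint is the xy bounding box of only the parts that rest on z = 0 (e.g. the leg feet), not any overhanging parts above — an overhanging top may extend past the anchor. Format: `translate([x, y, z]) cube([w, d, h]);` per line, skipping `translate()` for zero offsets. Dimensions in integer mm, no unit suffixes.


translate([402, 368, 0]) cube([1891, 2150, 142]);


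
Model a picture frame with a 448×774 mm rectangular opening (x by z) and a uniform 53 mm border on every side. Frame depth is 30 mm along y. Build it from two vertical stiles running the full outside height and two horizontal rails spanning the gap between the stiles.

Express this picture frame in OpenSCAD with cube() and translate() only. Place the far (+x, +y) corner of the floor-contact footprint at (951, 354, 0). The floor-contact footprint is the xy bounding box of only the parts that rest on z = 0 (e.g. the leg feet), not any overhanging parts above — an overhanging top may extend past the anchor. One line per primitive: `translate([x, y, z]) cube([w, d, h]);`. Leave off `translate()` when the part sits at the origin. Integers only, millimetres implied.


translate([397, 324, 0]) cube([53, 30, 880]);
translate([898, 324, 0]) cube([53, 30, 880]);
translate([450, 324, 0]) cube([448, 30, 53]);
translate([450, 324, 827]) cube([448, 30, 53]);


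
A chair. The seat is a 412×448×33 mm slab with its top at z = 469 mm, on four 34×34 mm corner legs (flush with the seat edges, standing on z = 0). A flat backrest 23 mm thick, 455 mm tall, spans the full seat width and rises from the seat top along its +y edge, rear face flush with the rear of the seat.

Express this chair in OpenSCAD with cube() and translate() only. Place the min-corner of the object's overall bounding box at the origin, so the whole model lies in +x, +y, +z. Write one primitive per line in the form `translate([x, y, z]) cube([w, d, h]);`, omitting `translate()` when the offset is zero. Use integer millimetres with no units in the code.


translate([0, 0, 436]) cube([412, 448, 33]);
cube([34, 34, 436]);
translate([378, 0, 0]) cube([34, 34, 436]);
translate([0, 414, 0]) cube([34, 34, 436]);
translate([378, 414, 0]) cube([34, 34, 436]);
translate([0, 425, 469]) cube([412, 23, 455]);


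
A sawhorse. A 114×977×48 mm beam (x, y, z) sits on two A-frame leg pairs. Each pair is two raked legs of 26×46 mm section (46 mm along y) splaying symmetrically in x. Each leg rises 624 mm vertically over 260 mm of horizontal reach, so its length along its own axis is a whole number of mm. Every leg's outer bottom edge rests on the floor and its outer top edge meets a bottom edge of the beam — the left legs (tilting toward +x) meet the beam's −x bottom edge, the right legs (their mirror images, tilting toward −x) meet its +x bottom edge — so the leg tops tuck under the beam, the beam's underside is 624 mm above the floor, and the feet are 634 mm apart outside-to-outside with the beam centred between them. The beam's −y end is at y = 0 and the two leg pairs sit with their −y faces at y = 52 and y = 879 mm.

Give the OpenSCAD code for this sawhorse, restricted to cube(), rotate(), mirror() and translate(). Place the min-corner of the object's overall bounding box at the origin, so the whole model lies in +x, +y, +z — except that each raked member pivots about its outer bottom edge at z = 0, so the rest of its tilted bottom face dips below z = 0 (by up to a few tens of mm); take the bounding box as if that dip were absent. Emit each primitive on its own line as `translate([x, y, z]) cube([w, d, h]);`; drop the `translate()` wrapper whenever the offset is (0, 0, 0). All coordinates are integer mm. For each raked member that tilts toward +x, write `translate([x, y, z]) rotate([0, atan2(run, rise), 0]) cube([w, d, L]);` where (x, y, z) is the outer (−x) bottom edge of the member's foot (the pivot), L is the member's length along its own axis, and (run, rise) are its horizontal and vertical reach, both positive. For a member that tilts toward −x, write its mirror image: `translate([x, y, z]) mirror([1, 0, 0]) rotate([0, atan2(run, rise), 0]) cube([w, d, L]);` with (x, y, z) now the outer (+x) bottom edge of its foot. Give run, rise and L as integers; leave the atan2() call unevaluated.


translate([260, 0, 624]) cube([114, 977, 48]);
translate([0, 52, 0]) rotate([0, atan2(260, 624), 0]) cube([26, 46, 676]);
translate([634, 52, 0]) mirror([1, 0, 0]) rotate([0, atan2(260, 624), 0]) cube([26, 46, 676]);
translate([0, 879, 0]) rotate([0, atan2(260, 624), 0]) cube([26, 46, 676]);
translate([634, 879, 0]) mirror([1, 0, 0]) rotate([0, atan2(260, 624), 0]) cube([26, 46, 676]);


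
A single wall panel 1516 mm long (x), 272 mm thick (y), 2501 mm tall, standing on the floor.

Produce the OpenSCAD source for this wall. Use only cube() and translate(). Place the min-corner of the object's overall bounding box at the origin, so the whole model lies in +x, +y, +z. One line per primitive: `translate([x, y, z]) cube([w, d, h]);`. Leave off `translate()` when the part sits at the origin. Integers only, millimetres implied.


cube([1516, 272, 2501]);


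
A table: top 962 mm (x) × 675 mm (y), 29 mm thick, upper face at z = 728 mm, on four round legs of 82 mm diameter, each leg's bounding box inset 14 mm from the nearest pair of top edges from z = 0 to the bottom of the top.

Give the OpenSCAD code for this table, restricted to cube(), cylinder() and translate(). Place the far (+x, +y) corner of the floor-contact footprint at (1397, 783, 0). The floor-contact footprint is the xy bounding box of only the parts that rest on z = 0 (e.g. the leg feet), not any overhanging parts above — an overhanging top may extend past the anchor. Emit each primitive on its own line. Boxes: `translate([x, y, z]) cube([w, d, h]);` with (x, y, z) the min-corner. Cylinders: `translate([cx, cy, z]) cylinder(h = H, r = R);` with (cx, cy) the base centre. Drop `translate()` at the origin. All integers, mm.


translate([449, 122, 699]) cube([962, 675, 29]);
translate([504, 177, 0]) cylinder(h = 699, r = 41);
translate([1356, 177, 0]) cylinder(h = 699, r = 41);
translate([504, 742, 0]) cylinder(h = 699, r = 41);
translate([1356, 742, 0]) cylinder(h = 699, r = 41);


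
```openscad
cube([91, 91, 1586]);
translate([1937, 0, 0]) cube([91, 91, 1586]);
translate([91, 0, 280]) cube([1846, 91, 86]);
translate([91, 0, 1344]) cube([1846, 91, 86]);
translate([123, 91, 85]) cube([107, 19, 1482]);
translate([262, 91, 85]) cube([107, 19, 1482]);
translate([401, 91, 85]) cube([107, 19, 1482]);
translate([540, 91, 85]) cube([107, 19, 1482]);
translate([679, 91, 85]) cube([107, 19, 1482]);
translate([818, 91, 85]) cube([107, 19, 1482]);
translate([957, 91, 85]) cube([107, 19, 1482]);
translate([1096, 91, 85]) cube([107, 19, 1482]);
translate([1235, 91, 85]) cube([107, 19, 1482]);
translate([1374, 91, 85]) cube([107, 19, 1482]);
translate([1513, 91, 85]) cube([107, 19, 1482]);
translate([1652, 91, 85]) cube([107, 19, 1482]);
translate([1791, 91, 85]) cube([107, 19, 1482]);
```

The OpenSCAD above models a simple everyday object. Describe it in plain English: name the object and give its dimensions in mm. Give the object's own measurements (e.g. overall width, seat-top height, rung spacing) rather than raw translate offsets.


A fence section. Two 91×91 mm posts, 1586 mm tall, stand on the floor with a clear span of 1846 mm between their inner faces. Two horizontal rails of 91×86 mm section span the gap between the posts with their undersides at z = 280 mm and z = 1344 mm, flush with the posts' −y face. 13 pickets, each 107 mm wide, 19 mm thick and 1482 mm tall, are fixed to the +y face of the rails with their bottoms at z = 85 mm, spaced across the span with a 32 mm gap after the −x post and between neighbouring pickets, with 39 mm left before the +x post.


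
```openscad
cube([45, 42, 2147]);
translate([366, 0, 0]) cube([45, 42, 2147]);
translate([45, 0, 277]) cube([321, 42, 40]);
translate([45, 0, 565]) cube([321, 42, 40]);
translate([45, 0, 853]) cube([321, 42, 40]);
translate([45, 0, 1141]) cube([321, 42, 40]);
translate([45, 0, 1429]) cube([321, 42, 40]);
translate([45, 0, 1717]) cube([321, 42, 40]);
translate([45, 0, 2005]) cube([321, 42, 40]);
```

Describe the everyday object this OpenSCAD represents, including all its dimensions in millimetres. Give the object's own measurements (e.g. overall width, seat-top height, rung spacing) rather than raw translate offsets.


A straight ladder. Two 45×42 mm vertical rails, 2147 mm tall, stand 411 mm apart (outside-to-outside) with their front faces coplanar on the −y side. 7 rungs, each 42 mm deep and 40 mm tall, span between the inner faces of the rails, front faces flush with the rails. The lowest rung's underside is at z = 277 mm and rungs are spaced 288 mm apart (underside to underside).


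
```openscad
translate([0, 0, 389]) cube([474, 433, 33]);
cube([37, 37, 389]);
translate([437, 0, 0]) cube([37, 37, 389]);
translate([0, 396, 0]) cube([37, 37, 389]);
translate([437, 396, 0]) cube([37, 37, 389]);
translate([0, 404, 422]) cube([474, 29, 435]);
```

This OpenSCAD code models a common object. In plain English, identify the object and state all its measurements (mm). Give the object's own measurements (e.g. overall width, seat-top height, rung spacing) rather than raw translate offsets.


A chair. The seat is a 474×433×33 mm slab with its top at z = 422 mm, on four 37×37 mm corner legs (flush with the seat edges, standing on z = 0). A flat backrest 29 mm thick, 435 mm tall, spans the full seat width and rises from the seat top along its +y edge, rear face flush with the rear of the seat.


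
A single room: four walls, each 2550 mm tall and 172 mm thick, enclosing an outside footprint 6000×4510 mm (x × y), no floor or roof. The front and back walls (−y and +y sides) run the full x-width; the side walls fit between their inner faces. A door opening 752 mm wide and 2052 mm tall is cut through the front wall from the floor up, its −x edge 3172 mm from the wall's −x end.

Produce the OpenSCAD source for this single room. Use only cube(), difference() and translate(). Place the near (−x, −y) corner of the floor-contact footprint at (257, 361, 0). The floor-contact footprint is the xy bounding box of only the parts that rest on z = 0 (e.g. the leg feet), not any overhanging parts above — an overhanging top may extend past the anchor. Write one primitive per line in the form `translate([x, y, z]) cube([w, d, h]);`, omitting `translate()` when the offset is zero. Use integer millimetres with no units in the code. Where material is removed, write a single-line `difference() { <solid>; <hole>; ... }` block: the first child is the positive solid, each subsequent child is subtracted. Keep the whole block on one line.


difference() { translate([257, 361, 0]) cube([6000, 172, 2550]); translate([3429, 361, 0]) cube([752, 172, 2052]); }
translate([257, 4699, 0]) cube([6000, 172, 2550]);
translate([257, 533, 0]) cube([172, 4166, 2550]);
translate([6085, 533, 0]) cube([172, 4166, 2550]);


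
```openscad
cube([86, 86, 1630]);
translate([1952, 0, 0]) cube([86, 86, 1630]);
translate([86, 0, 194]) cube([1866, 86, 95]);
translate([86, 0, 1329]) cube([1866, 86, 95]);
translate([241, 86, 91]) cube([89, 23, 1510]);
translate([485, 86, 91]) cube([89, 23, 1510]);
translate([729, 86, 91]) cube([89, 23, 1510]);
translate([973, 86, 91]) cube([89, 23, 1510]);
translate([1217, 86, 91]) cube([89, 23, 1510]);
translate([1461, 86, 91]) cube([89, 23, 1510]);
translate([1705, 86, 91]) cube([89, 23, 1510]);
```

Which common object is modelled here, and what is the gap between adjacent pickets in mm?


A fence section. The picket gap is 155 mm.

Two posts, two rails, 7 pickets — a fence section. Span 1866 mm holds 7 pickets of 89 mm with 8 equal gaps: ⌊(1866 − 7·89) / 8⌋ = 155 mm.


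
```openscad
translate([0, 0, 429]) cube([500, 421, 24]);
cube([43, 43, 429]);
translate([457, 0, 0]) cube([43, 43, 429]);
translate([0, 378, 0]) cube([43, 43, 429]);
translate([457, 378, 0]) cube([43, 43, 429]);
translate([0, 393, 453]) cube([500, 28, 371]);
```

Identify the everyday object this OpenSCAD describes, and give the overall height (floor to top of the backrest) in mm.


A chair. The overall height is 824 mm.

A slab on four corner posts with a tall panel at the back — a chair. The seat slab sits at z = 429 with thickness 24, and the 371 mm backrest starts at the seat top, so the overall height is 429 + 24 + 371 = 824 mm.


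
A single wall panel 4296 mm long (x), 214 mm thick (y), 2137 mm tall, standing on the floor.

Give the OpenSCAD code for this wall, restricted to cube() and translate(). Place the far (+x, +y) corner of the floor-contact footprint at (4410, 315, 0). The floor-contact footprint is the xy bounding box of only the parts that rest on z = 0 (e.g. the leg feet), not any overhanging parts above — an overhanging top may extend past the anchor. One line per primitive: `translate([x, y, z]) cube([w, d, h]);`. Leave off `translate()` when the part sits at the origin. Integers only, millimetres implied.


translate([114, 101, 0]) cube([4296, 214, 2137]);


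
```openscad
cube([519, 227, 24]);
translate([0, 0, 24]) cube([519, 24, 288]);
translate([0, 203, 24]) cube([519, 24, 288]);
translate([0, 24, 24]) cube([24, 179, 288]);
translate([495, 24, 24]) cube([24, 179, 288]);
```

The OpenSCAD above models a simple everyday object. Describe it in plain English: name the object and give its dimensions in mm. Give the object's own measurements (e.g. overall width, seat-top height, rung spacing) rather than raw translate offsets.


An open-topped rectangular box: outside dimensions 519×227×312 mm, with a uniform wall and base thickness of 24 mm. The base is a full 519×227 slab on the floor; four walls sit on top of the base. The front and back walls (the −y and +y sides) span the full width; the two side walls fit between them.


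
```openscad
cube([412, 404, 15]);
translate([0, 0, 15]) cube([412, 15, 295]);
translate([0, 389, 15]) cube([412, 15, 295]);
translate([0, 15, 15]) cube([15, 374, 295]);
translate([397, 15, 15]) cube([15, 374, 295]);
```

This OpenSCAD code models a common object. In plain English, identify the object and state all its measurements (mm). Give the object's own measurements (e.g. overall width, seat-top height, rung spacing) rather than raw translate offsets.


An open-topped rectangular box: outside dimensions 412×404×310 mm, with a uniform wall and base thickness of 15 mm. The base is a full 412×404 slab on the floor; four walls sit on top of the base. The front and back walls (the −y and +y sides) span the full width; the two side walls fit between them.


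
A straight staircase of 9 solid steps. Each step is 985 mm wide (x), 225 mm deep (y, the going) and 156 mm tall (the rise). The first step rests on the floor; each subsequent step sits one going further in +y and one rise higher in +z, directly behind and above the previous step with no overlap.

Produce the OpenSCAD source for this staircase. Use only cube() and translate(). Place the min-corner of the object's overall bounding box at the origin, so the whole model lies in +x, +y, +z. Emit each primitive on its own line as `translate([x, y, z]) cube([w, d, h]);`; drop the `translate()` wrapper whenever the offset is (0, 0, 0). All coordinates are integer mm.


cube([985, 225, 156]);
translate([0, 225, 156]) cube([985, 225, 156]);
translate([0, 450, 312]) cube([985, 225, 156]);
translate([0, 675, 468]) cube([985, 225, 156]);
translate([0, 900, 624]) cube([985, 225, 156]);
translate([0, 1125, 780]) cube([985, 225, 156]);
translate([0, 1350, 936]) cube([985, 225, 156]);
translate([0, 1575, 1092]) cube([985, 225, 156]);
translate([0, 1800, 1248]) cube([985, 225, 156]);


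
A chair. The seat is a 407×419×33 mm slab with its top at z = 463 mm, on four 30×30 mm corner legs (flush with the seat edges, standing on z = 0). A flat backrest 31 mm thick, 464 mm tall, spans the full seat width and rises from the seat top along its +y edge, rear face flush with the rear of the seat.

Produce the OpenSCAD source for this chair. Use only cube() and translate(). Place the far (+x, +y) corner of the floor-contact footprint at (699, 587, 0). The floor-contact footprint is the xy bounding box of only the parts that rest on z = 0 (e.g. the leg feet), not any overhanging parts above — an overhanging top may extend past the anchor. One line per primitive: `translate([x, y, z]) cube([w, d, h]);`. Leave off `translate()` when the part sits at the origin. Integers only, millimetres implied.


translate([292, 168, 430]) cube([407, 419, 33]);
translate([292, 168, 0]) cube([30, 30, 430]);
translate([669, 168, 0]) cube([30, 30, 430]);
translate([292, 557, 0]) cube([30, 30, 430]);
translate([669, 557, 0]) cube([30, 30, 430]);
translate([292, 556, 463]) cube([407, 31, 464]);


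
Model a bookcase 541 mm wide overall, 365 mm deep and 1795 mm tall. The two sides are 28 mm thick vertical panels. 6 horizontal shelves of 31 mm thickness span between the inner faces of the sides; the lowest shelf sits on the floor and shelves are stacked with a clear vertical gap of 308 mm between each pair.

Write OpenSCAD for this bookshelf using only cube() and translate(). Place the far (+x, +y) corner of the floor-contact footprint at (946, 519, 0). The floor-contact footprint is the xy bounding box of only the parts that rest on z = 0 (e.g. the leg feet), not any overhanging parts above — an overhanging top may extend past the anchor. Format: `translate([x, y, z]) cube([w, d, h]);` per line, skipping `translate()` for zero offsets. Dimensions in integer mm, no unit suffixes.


translate([405, 154, 0]) cube([28, 365, 1795]);
translate([918, 154, 0]) cube([28, 365, 1795]);
translate([433, 154, 0]) cube([485, 365, 31]);
translate([433, 154, 339]) cube([485, 365, 31]);
translate([433, 154, 678]) cube([485, 365, 31]);
translate([433, 154, 1017]) cube([485, 365, 31]);
translate([433, 154, 1356]) cube([485, 365, 31]);
translate([433, 154, 1695]) cube([485, 365, 31]);


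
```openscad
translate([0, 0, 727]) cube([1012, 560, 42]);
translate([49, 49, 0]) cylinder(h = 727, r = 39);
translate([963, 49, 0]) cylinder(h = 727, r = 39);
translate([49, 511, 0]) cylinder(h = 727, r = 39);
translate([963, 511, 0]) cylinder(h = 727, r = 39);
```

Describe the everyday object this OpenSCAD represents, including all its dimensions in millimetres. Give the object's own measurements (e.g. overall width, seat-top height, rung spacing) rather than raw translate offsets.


A table: top 1012 mm (x) × 560 mm (y), 42 mm thick, upper face at z = 769 mm, on four round legs of 78 mm diameter, each leg's bounding box inset 10 mm from the nearest pair of top edges from z = 0 to the bottom of the top.


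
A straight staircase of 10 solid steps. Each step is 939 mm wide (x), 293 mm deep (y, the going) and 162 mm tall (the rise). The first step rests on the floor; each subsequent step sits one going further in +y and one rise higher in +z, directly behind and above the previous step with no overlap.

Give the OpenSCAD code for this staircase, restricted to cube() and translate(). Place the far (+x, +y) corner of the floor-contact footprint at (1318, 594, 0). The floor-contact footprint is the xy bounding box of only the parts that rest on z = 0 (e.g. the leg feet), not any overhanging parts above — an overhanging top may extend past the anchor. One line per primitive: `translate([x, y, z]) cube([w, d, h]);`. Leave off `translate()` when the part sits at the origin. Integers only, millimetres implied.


translate([379, 301, 0]) cube([939, 293, 162]);
translate([379, 594, 162]) cube([939, 293, 162]);
translate([379, 887, 324]) cube([939, 293, 162]);
translate([379, 1180, 486]) cube([939, 293, 162]);
translate([379, 1473, 648]) cube([939, 293, 162]);
translate([379, 1766, 810]) cube([939, 293, 162]);
translate([379, 2059, 972]) cube([939, 293, 162]);
translate([379, 2352, 1134]) cube([939, 293, 162]);
translate([379, 2645, 1296]) cube([939, 293, 162]);
translate([379, 2938, 1458]) cube([939, 293, 162]);


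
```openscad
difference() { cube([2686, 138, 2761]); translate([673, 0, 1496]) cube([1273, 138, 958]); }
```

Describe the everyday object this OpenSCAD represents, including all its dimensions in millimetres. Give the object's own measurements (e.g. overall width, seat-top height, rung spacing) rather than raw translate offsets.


A wall 2686 mm long (x), 138 mm thick (y), 2761 mm tall, with a rectangular window opening cut through it. The opening is 1273 mm wide and 958 mm tall; its sill is at z = 1496 mm and its near (−x) edge is 673 mm from the wall's −x end. The opening passes through the full wall thickness.


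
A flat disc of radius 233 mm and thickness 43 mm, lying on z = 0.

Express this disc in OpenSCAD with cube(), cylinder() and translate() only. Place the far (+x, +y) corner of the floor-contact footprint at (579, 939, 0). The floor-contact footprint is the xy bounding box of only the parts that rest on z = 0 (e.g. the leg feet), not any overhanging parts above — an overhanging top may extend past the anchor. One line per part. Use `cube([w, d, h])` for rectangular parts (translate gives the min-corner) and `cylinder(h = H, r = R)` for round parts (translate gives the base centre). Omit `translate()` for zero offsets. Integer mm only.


translate([346, 706, 0]) cylinder(h = 43, r = 233);


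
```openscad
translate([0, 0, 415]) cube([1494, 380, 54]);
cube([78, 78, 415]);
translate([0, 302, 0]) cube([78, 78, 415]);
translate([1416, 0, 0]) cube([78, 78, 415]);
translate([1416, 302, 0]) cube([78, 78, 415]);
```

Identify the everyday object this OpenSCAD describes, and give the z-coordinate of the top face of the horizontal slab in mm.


A bench. The seat-top height is 469 mm.

A long slab on four corner posts — a bench. The slab sits at z = 415 with thickness 54, so the top is 415 + 54 = 469 mm.


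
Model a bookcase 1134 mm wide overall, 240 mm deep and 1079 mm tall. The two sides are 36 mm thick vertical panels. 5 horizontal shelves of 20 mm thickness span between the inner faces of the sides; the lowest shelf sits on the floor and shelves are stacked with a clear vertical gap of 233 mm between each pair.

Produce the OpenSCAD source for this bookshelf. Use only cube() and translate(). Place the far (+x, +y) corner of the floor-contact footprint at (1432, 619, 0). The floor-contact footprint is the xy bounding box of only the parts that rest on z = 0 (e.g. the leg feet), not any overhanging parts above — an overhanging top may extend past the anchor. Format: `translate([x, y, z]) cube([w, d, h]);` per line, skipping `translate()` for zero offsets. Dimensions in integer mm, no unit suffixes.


translate([298, 379, 0]) cube([36, 240, 1079]);
translate([1396, 379, 0]) cube([36, 240, 1079]);
translate([334, 379, 0]) cube([1062, 240, 20]);
translate([334, 379, 253]) cube([1062, 240, 20]);
translate([334, 379, 506]) cube([1062, 240, 20]);
translate([334, 379, 759]) cube([1062, 240, 20]);
translate([334, 379, 1012]) cube([1062, 240, 20]);


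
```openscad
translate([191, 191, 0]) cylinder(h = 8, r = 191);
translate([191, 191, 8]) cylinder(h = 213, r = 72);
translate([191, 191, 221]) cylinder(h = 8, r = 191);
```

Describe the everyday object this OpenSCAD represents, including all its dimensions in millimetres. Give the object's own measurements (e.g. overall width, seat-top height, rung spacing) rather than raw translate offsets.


A spool: two coaxial disc flanges of radius 191 mm and thickness 8 mm, joined by a core cylinder of radius 72 mm and height 213 mm. The lower flange rests on z = 0 and the three cylinders share a vertical axis.


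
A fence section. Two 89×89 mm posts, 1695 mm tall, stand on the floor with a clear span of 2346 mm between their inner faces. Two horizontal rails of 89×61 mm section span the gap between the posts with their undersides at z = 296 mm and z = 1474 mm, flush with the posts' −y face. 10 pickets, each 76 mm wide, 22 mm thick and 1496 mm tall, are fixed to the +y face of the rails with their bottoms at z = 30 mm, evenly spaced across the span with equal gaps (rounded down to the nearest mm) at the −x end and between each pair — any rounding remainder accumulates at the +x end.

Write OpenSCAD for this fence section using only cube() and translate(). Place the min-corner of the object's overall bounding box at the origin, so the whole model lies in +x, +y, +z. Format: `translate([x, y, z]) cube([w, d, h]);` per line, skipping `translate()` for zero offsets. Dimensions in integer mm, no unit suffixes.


cube([89, 89, 1695]);
translate([2435, 0, 0]) cube([89, 89, 1695]);
translate([89, 0, 296]) cube([2346, 89, 61]);
translate([89, 0, 1474]) cube([2346, 89, 61]);
translate([233, 89, 30]) cube([76, 22, 1496]);
translate([453, 89, 30]) cube([76, 22, 1496]);
translate([673, 89, 30]) cube([76, 22, 1496]);
translate([893, 89, 30]) cube([76, 22, 1496]);
translate([1113, 89, 30]) cube([76, 22, 1496]);
translate([1333, 89, 30]) cube([76, 22, 1496]);
translate([1553, 89, 30]) cube([76, 22, 1496]);
translate([1773, 89, 30]) cube([76, 22, 1496]);
translate([1993, 89, 30]) cube([76, 22, 1496]);
translate([2213, 89, 30]) cube([76, 22, 1496]);


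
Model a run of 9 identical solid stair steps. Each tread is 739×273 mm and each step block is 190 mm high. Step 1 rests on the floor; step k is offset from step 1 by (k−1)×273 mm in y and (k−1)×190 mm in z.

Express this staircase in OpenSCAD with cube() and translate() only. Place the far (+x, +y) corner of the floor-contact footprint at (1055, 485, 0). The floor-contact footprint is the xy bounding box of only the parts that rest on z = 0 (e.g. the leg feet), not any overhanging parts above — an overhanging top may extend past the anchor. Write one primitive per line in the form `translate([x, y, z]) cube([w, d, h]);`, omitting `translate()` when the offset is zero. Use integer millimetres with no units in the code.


translate([316, 212, 0]) cube([739, 273, 190]);
translate([316, 485, 190]) cube([739, 273, 190]);
translate([316, 758, 380]) cube([739, 273, 190]);
translate([316, 1031, 570]) cube([739, 273, 190]);
translate([316, 1304, 760]) cube([739, 273, 190]);
translate([316, 1577, 950]) cube([739, 273, 190]);
translate([316, 1850, 1140]) cube([739, 273, 190]);
translate([316, 2123, 1330]) cube([739, 273, 190]);
translate([316, 2396, 1520]) cube([739, 273, 190]);


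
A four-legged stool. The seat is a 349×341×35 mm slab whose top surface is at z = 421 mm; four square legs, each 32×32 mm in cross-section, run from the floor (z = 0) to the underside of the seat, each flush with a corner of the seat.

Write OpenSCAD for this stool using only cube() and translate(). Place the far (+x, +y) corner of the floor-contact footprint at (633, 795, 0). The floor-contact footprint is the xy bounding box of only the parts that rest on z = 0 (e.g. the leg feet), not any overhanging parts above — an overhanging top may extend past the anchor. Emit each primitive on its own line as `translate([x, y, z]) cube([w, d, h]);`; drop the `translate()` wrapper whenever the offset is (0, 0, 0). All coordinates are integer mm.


// leg_h = 421 - 35 = 386
translate([284, 454, 386]) cube([349, 341, 35]);
translate([284, 454, 0]) cube([32, 32, 386]);
translate([601, 454, 0]) cube([32, 32, 386]);
translate([284, 763, 0]) cube([32, 32, 386]);
translate([601, 763, 0]) cube([32, 32, 386]);
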